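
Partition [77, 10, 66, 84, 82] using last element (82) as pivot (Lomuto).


Pivot: 82
  77 <= 82: advance i (no swap)
  10 <= 82: advance i (no swap)
  66 <= 82: advance i (no swap)
Place pivot at 3: [77, 10, 66, 82, 84]

Partitioned: [77, 10, 66, 82, 84]


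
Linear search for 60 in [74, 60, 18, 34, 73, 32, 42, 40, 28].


i=0: 74!=60
i=1: 60==60 found!

Found at 1, 2 comps


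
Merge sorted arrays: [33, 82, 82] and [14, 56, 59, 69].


Take 14 from B
Take 33 from A
Take 56 from B
Take 59 from B
Take 69 from B

Merged: [14, 33, 56, 59, 69, 82, 82]


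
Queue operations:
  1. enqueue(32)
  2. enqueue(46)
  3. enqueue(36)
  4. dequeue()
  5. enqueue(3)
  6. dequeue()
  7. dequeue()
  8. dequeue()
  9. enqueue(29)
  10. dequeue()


enqueue(32) -> [32]
enqueue(46) -> [32, 46]
enqueue(36) -> [32, 46, 36]
dequeue()->32, [46, 36]
enqueue(3) -> [46, 36, 3]
dequeue()->46, [36, 3]
dequeue()->36, [3]
dequeue()->3, []
enqueue(29) -> [29]
dequeue()->29, []

Final queue: []


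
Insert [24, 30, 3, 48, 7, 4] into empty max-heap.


Insert 24: [24]
Insert 30: [30, 24]
Insert 3: [30, 24, 3]
Insert 48: [48, 30, 3, 24]
Insert 7: [48, 30, 3, 24, 7]
Insert 4: [48, 30, 4, 24, 7, 3]

Final heap: [48, 30, 4, 24, 7, 3]


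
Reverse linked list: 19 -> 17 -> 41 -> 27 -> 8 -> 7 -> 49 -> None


Step 1: curr=19, set curr.next=prev(None) | reversed so far: 19
Step 2: curr=17, set curr.next=prev(19) | reversed so far: 17 -> 19
Step 3: curr=41, set curr.next=prev(17) | reversed so far: 41 -> 17 -> 19
Step 4: curr=27, set curr.next=prev(41) | reversed so far: 27 -> 41 -> 17 -> 19
Step 5: curr=8, set curr.next=prev(27) | reversed so far: 8 -> 27 -> 41 -> 17 -> 19
Step 6: curr=7, set curr.next=prev(8) | reversed so far: 7 -> 8 -> 27 -> 41 -> 17 -> 19
Step 7: curr=49, set curr.next=prev(7) | reversed so far: 49 -> 7 -> 8 -> 27 -> 41 -> 17 -> 19

49 -> 7 -> 8 -> 27 -> 41 -> 17 -> 19 -> None


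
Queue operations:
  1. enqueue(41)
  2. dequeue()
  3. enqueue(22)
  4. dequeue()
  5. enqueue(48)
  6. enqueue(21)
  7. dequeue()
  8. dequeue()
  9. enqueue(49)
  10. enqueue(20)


enqueue(41) -> [41]
dequeue()->41, []
enqueue(22) -> [22]
dequeue()->22, []
enqueue(48) -> [48]
enqueue(21) -> [48, 21]
dequeue()->48, [21]
dequeue()->21, []
enqueue(49) -> [49]
enqueue(20) -> [49, 20]

Final queue: [49, 20]


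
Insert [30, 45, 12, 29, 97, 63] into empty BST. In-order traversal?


Insert 30: root
Insert 45: R from 30
Insert 12: L from 30
Insert 29: L from 30 -> R from 12
Insert 97: R from 30 -> R from 45
Insert 63: R from 30 -> R from 45 -> L from 97

In-order: [12, 29, 30, 45, 63, 97]


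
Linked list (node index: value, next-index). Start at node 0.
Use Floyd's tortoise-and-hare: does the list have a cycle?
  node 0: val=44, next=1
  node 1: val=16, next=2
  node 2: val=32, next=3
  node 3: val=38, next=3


Floyd's tortoise (slow, +1) and hare (fast, +2):
  init: slow=0, fast=0
  step 1: slow=1, fast=2
  step 2: slow=2, fast=3
  step 3: slow=3, fast=3
  slow == fast at node 3: cycle detected

Cycle: yes


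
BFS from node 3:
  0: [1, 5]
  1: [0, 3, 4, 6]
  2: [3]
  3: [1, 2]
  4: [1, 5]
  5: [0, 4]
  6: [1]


Visit 3, enqueue [1, 2]
Visit 1, enqueue [0, 4, 6]
Visit 2, enqueue []
Visit 0, enqueue [5]
Visit 4, enqueue []
Visit 6, enqueue []
Visit 5, enqueue []

BFS order: [3, 1, 2, 0, 4, 6, 5]


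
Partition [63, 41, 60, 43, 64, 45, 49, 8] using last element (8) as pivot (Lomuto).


Pivot: 8
Place pivot at 0: [8, 41, 60, 43, 64, 45, 49, 63]

Partitioned: [8, 41, 60, 43, 64, 45, 49, 63]


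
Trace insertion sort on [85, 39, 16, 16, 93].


Initial: [85, 39, 16, 16, 93]
Insert 39: [39, 85, 16, 16, 93]
Insert 16: [16, 39, 85, 16, 93]
Insert 16: [16, 16, 39, 85, 93]
Insert 93: [16, 16, 39, 85, 93]

Sorted: [16, 16, 39, 85, 93]


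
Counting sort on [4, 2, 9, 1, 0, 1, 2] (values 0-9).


Input: [4, 2, 9, 1, 0, 1, 2]
Counts: [1, 2, 2, 0, 1, 0, 0, 0, 0, 1]

Sorted: [0, 1, 1, 2, 2, 4, 9]


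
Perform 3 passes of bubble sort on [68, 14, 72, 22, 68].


Initial: [68, 14, 72, 22, 68]
Pass 1: [14, 68, 22, 68, 72] (3 swaps)
Pass 2: [14, 22, 68, 68, 72] (1 swaps)
Pass 3: [14, 22, 68, 68, 72] (0 swaps)

After 3 passes: [14, 22, 68, 68, 72]


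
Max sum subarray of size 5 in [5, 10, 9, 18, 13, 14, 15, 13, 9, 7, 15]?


[0:5]: 55
[1:6]: 64
[2:7]: 69
[3:8]: 73
[4:9]: 64
[5:10]: 58
[6:11]: 59

Max: 73 at [3:8]


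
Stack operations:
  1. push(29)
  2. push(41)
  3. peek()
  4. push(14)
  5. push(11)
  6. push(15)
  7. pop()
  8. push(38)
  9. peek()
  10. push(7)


push(29) -> [29]
push(41) -> [29, 41]
peek()->41
push(14) -> [29, 41, 14]
push(11) -> [29, 41, 14, 11]
push(15) -> [29, 41, 14, 11, 15]
pop()->15, [29, 41, 14, 11]
push(38) -> [29, 41, 14, 11, 38]
peek()->38
push(7) -> [29, 41, 14, 11, 38, 7]

Final stack: [29, 41, 14, 11, 38, 7]


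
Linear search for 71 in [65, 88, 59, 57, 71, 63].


i=0: 65!=71
i=1: 88!=71
i=2: 59!=71
i=3: 57!=71
i=4: 71==71 found!

Found at 4, 5 comps


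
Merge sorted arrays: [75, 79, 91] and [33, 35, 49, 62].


Take 33 from B
Take 35 from B
Take 49 from B
Take 62 from B

Merged: [33, 35, 49, 62, 75, 79, 91]


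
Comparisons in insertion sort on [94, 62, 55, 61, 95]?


Algorithm: insertion sort
Input: [94, 62, 55, 61, 95]
Sorted: [55, 61, 62, 94, 95]

7


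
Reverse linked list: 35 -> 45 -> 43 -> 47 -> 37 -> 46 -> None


Step 1: curr=35, set curr.next=prev(None) | reversed so far: 35
Step 2: curr=45, set curr.next=prev(35) | reversed so far: 45 -> 35
Step 3: curr=43, set curr.next=prev(45) | reversed so far: 43 -> 45 -> 35
Step 4: curr=47, set curr.next=prev(43) | reversed so far: 47 -> 43 -> 45 -> 35
Step 5: curr=37, set curr.next=prev(47) | reversed so far: 37 -> 47 -> 43 -> 45 -> 35
Step 6: curr=46, set curr.next=prev(37) | reversed so far: 46 -> 37 -> 47 -> 43 -> 45 -> 35

46 -> 37 -> 47 -> 43 -> 45 -> 35 -> None


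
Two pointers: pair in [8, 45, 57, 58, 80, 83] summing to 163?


lo=0(8)+hi=5(83)=91
lo=1(45)+hi=5(83)=128
lo=2(57)+hi=5(83)=140
lo=3(58)+hi=5(83)=141
lo=4(80)+hi=5(83)=163

Yes: 80+83=163


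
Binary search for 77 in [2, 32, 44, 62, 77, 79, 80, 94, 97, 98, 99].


Step 1: lo=0, hi=10, mid=5, val=79
Step 2: lo=0, hi=4, mid=2, val=44
Step 3: lo=3, hi=4, mid=3, val=62
Step 4: lo=4, hi=4, mid=4, val=77

Found at index 4


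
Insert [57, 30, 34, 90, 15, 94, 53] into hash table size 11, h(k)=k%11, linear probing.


Insert 57: h=2 -> slot 2
Insert 30: h=8 -> slot 8
Insert 34: h=1 -> slot 1
Insert 90: h=2, 1 probes -> slot 3
Insert 15: h=4 -> slot 4
Insert 94: h=6 -> slot 6
Insert 53: h=9 -> slot 9

Table: [None, 34, 57, 90, 15, None, 94, None, 30, 53, None]


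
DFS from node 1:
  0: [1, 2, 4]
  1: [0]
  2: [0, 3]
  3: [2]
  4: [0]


Visit 1, push [0]
Visit 0, push [4, 2]
Visit 2, push [3]
Visit 3, push []
Visit 4, push []

DFS order: [1, 0, 2, 3, 4]


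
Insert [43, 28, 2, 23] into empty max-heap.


Insert 43: [43]
Insert 28: [43, 28]
Insert 2: [43, 28, 2]
Insert 23: [43, 28, 2, 23]

Final heap: [43, 28, 2, 23]


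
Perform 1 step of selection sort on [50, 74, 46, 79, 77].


Initial: [50, 74, 46, 79, 77]
Step 1: min=46 at 2
  Swap: [46, 74, 50, 79, 77]

After 1 step: [46, 74, 50, 79, 77]


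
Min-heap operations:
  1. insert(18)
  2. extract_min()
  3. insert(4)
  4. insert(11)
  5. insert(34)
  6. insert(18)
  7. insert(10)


insert(18) -> [18]
extract_min()->18, []
insert(4) -> [4]
insert(11) -> [4, 11]
insert(34) -> [4, 11, 34]
insert(18) -> [4, 11, 34, 18]
insert(10) -> [4, 10, 34, 18, 11]

Final heap: [4, 10, 34, 18, 11]


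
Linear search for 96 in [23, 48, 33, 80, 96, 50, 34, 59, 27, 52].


i=0: 23!=96
i=1: 48!=96
i=2: 33!=96
i=3: 80!=96
i=4: 96==96 found!

Found at 4, 5 comps


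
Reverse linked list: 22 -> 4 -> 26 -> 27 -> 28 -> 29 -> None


Step 1: curr=22, set curr.next=prev(None) | reversed so far: 22
Step 2: curr=4, set curr.next=prev(22) | reversed so far: 4 -> 22
Step 3: curr=26, set curr.next=prev(4) | reversed so far: 26 -> 4 -> 22
Step 4: curr=27, set curr.next=prev(26) | reversed so far: 27 -> 26 -> 4 -> 22
Step 5: curr=28, set curr.next=prev(27) | reversed so far: 28 -> 27 -> 26 -> 4 -> 22
Step 6: curr=29, set curr.next=prev(28) | reversed so far: 29 -> 28 -> 27 -> 26 -> 4 -> 22

29 -> 28 -> 27 -> 26 -> 4 -> 22 -> None


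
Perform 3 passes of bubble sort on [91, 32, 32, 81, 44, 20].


Initial: [91, 32, 32, 81, 44, 20]
Pass 1: [32, 32, 81, 44, 20, 91] (5 swaps)
Pass 2: [32, 32, 44, 20, 81, 91] (2 swaps)
Pass 3: [32, 32, 20, 44, 81, 91] (1 swaps)

After 3 passes: [32, 32, 20, 44, 81, 91]


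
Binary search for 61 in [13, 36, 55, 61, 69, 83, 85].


Step 1: lo=0, hi=6, mid=3, val=61

Found at index 3


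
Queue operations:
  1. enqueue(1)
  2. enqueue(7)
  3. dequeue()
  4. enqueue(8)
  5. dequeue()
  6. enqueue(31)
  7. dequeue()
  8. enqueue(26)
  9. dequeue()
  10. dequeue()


enqueue(1) -> [1]
enqueue(7) -> [1, 7]
dequeue()->1, [7]
enqueue(8) -> [7, 8]
dequeue()->7, [8]
enqueue(31) -> [8, 31]
dequeue()->8, [31]
enqueue(26) -> [31, 26]
dequeue()->31, [26]
dequeue()->26, []

Final queue: []


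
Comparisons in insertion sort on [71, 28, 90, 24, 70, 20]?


Algorithm: insertion sort
Input: [71, 28, 90, 24, 70, 20]
Sorted: [20, 24, 28, 70, 71, 90]

13


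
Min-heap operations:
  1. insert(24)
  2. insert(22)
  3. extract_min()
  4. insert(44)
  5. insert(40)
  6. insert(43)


insert(24) -> [24]
insert(22) -> [22, 24]
extract_min()->22, [24]
insert(44) -> [24, 44]
insert(40) -> [24, 44, 40]
insert(43) -> [24, 43, 40, 44]

Final heap: [24, 43, 40, 44]


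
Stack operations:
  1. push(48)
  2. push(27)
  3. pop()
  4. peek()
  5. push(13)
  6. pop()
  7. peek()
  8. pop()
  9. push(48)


push(48) -> [48]
push(27) -> [48, 27]
pop()->27, [48]
peek()->48
push(13) -> [48, 13]
pop()->13, [48]
peek()->48
pop()->48, []
push(48) -> [48]

Final stack: [48]


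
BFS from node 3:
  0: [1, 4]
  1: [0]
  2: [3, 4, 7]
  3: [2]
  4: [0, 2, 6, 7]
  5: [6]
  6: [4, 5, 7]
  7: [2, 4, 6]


Visit 3, enqueue [2]
Visit 2, enqueue [4, 7]
Visit 4, enqueue [0, 6]
Visit 7, enqueue []
Visit 0, enqueue [1]
Visit 6, enqueue [5]
Visit 1, enqueue []
Visit 5, enqueue []

BFS order: [3, 2, 4, 7, 0, 6, 1, 5]


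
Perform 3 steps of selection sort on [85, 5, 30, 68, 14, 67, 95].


Initial: [85, 5, 30, 68, 14, 67, 95]
Step 1: min=5 at 1
  Swap: [5, 85, 30, 68, 14, 67, 95]
Step 2: min=14 at 4
  Swap: [5, 14, 30, 68, 85, 67, 95]
Step 3: min=30 at 2
  Swap: [5, 14, 30, 68, 85, 67, 95]

After 3 steps: [5, 14, 30, 68, 85, 67, 95]


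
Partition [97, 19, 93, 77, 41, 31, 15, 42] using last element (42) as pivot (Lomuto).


Pivot: 42
  19 <= 42: swap -> [19, 97, 93, 77, 41, 31, 15, 42]
  41 <= 42: swap -> [19, 41, 93, 77, 97, 31, 15, 42]
  31 <= 42: swap -> [19, 41, 31, 77, 97, 93, 15, 42]
  15 <= 42: swap -> [19, 41, 31, 15, 97, 93, 77, 42]
Place pivot at 4: [19, 41, 31, 15, 42, 93, 77, 97]

Partitioned: [19, 41, 31, 15, 42, 93, 77, 97]


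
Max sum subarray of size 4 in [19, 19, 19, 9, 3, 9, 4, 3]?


[0:4]: 66
[1:5]: 50
[2:6]: 40
[3:7]: 25
[4:8]: 19

Max: 66 at [0:4]


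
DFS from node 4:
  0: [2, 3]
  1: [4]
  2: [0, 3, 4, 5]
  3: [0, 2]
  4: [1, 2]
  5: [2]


Visit 4, push [2, 1]
Visit 1, push []
Visit 2, push [5, 3, 0]
Visit 0, push [3]
Visit 3, push []
Visit 5, push []

DFS order: [4, 1, 2, 0, 3, 5]


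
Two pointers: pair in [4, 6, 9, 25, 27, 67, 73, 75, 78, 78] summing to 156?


lo=0(4)+hi=9(78)=82
lo=1(6)+hi=9(78)=84
lo=2(9)+hi=9(78)=87
lo=3(25)+hi=9(78)=103
lo=4(27)+hi=9(78)=105
lo=5(67)+hi=9(78)=145
lo=6(73)+hi=9(78)=151
lo=7(75)+hi=9(78)=153
lo=8(78)+hi=9(78)=156

Yes: 78+78=156


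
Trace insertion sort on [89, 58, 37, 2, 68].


Initial: [89, 58, 37, 2, 68]
Insert 58: [58, 89, 37, 2, 68]
Insert 37: [37, 58, 89, 2, 68]
Insert 2: [2, 37, 58, 89, 68]
Insert 68: [2, 37, 58, 68, 89]

Sorted: [2, 37, 58, 68, 89]


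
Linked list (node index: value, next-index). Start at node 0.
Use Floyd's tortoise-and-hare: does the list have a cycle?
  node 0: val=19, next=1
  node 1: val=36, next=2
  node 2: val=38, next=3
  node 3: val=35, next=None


Floyd's tortoise (slow, +1) and hare (fast, +2):
  init: slow=0, fast=0
  step 1: slow=1, fast=2
  step 2: fast 2->3->None, no cycle

Cycle: no


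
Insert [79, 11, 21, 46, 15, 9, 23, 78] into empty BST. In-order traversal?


Insert 79: root
Insert 11: L from 79
Insert 21: L from 79 -> R from 11
Insert 46: L from 79 -> R from 11 -> R from 21
Insert 15: L from 79 -> R from 11 -> L from 21
Insert 9: L from 79 -> L from 11
Insert 23: L from 79 -> R from 11 -> R from 21 -> L from 46
Insert 78: L from 79 -> R from 11 -> R from 21 -> R from 46

In-order: [9, 11, 15, 21, 23, 46, 78, 79]


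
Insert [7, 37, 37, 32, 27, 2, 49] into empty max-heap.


Insert 7: [7]
Insert 37: [37, 7]
Insert 37: [37, 7, 37]
Insert 32: [37, 32, 37, 7]
Insert 27: [37, 32, 37, 7, 27]
Insert 2: [37, 32, 37, 7, 27, 2]
Insert 49: [49, 32, 37, 7, 27, 2, 37]

Final heap: [49, 32, 37, 7, 27, 2, 37]


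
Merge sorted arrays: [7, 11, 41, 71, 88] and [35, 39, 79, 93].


Take 7 from A
Take 11 from A
Take 35 from B
Take 39 from B
Take 41 from A
Take 71 from A
Take 79 from B
Take 88 from A

Merged: [7, 11, 35, 39, 41, 71, 79, 88, 93]


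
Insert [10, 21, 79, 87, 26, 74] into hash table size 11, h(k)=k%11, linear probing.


Insert 10: h=10 -> slot 10
Insert 21: h=10, 1 probes -> slot 0
Insert 79: h=2 -> slot 2
Insert 87: h=10, 2 probes -> slot 1
Insert 26: h=4 -> slot 4
Insert 74: h=8 -> slot 8

Table: [21, 87, 79, None, 26, None, None, None, 74, None, 10]


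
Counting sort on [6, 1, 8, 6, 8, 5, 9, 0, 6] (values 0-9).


Input: [6, 1, 8, 6, 8, 5, 9, 0, 6]
Counts: [1, 1, 0, 0, 0, 1, 3, 0, 2, 1]

Sorted: [0, 1, 5, 6, 6, 6, 8, 8, 9]


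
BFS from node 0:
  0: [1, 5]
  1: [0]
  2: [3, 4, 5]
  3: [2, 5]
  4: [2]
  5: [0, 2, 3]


Visit 0, enqueue [1, 5]
Visit 1, enqueue []
Visit 5, enqueue [2, 3]
Visit 2, enqueue [4]
Visit 3, enqueue []
Visit 4, enqueue []

BFS order: [0, 1, 5, 2, 3, 4]


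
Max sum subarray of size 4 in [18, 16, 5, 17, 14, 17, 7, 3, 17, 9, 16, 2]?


[0:4]: 56
[1:5]: 52
[2:6]: 53
[3:7]: 55
[4:8]: 41
[5:9]: 44
[6:10]: 36
[7:11]: 45
[8:12]: 44

Max: 56 at [0:4]


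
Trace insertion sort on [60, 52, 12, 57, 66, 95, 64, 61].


Initial: [60, 52, 12, 57, 66, 95, 64, 61]
Insert 52: [52, 60, 12, 57, 66, 95, 64, 61]
Insert 12: [12, 52, 60, 57, 66, 95, 64, 61]
Insert 57: [12, 52, 57, 60, 66, 95, 64, 61]
Insert 66: [12, 52, 57, 60, 66, 95, 64, 61]
Insert 95: [12, 52, 57, 60, 66, 95, 64, 61]
Insert 64: [12, 52, 57, 60, 64, 66, 95, 61]
Insert 61: [12, 52, 57, 60, 61, 64, 66, 95]

Sorted: [12, 52, 57, 60, 61, 64, 66, 95]


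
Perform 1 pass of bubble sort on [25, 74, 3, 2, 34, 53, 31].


Initial: [25, 74, 3, 2, 34, 53, 31]
Pass 1: [25, 3, 2, 34, 53, 31, 74] (5 swaps)

After 1 pass: [25, 3, 2, 34, 53, 31, 74]


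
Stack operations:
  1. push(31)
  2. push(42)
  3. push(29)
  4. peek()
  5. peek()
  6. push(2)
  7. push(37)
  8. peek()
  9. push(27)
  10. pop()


push(31) -> [31]
push(42) -> [31, 42]
push(29) -> [31, 42, 29]
peek()->29
peek()->29
push(2) -> [31, 42, 29, 2]
push(37) -> [31, 42, 29, 2, 37]
peek()->37
push(27) -> [31, 42, 29, 2, 37, 27]
pop()->27, [31, 42, 29, 2, 37]

Final stack: [31, 42, 29, 2, 37]


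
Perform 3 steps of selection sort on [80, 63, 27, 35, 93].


Initial: [80, 63, 27, 35, 93]
Step 1: min=27 at 2
  Swap: [27, 63, 80, 35, 93]
Step 2: min=35 at 3
  Swap: [27, 35, 80, 63, 93]
Step 3: min=63 at 3
  Swap: [27, 35, 63, 80, 93]

After 3 steps: [27, 35, 63, 80, 93]


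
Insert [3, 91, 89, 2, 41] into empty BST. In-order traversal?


Insert 3: root
Insert 91: R from 3
Insert 89: R from 3 -> L from 91
Insert 2: L from 3
Insert 41: R from 3 -> L from 91 -> L from 89

In-order: [2, 3, 41, 89, 91]


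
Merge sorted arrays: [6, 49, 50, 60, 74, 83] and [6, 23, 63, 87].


Take 6 from A
Take 6 from B
Take 23 from B
Take 49 from A
Take 50 from A
Take 60 from A
Take 63 from B
Take 74 from A
Take 83 from A

Merged: [6, 6, 23, 49, 50, 60, 63, 74, 83, 87]


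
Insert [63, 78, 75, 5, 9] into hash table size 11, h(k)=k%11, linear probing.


Insert 63: h=8 -> slot 8
Insert 78: h=1 -> slot 1
Insert 75: h=9 -> slot 9
Insert 5: h=5 -> slot 5
Insert 9: h=9, 1 probes -> slot 10

Table: [None, 78, None, None, None, 5, None, None, 63, 75, 9]


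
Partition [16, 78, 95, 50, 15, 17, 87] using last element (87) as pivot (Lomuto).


Pivot: 87
  16 <= 87: advance i (no swap)
  78 <= 87: advance i (no swap)
  50 <= 87: swap -> [16, 78, 50, 95, 15, 17, 87]
  15 <= 87: swap -> [16, 78, 50, 15, 95, 17, 87]
  17 <= 87: swap -> [16, 78, 50, 15, 17, 95, 87]
Place pivot at 5: [16, 78, 50, 15, 17, 87, 95]

Partitioned: [16, 78, 50, 15, 17, 87, 95]


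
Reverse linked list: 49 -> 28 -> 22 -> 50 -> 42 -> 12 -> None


Step 1: curr=49, set curr.next=prev(None) | reversed so far: 49
Step 2: curr=28, set curr.next=prev(49) | reversed so far: 28 -> 49
Step 3: curr=22, set curr.next=prev(28) | reversed so far: 22 -> 28 -> 49
Step 4: curr=50, set curr.next=prev(22) | reversed so far: 50 -> 22 -> 28 -> 49
Step 5: curr=42, set curr.next=prev(50) | reversed so far: 42 -> 50 -> 22 -> 28 -> 49
Step 6: curr=12, set curr.next=prev(42) | reversed so far: 12 -> 42 -> 50 -> 22 -> 28 -> 49

12 -> 42 -> 50 -> 22 -> 28 -> 49 -> None


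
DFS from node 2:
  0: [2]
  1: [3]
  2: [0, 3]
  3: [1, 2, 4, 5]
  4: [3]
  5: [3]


Visit 2, push [3, 0]
Visit 0, push []
Visit 3, push [5, 4, 1]
Visit 1, push []
Visit 4, push []
Visit 5, push []

DFS order: [2, 0, 3, 1, 4, 5]


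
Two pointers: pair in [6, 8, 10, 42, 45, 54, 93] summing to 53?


lo=0(6)+hi=6(93)=99
lo=0(6)+hi=5(54)=60
lo=0(6)+hi=4(45)=51
lo=1(8)+hi=4(45)=53

Yes: 8+45=53


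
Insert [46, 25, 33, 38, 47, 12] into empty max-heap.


Insert 46: [46]
Insert 25: [46, 25]
Insert 33: [46, 25, 33]
Insert 38: [46, 38, 33, 25]
Insert 47: [47, 46, 33, 25, 38]
Insert 12: [47, 46, 33, 25, 38, 12]

Final heap: [47, 46, 33, 25, 38, 12]


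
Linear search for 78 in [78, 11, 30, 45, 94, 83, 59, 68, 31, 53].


i=0: 78==78 found!

Found at 0, 1 comps


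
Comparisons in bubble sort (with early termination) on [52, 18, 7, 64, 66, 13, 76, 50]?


Algorithm: bubble sort (with early termination)
Input: [52, 18, 7, 64, 66, 13, 76, 50]
Sorted: [7, 13, 18, 50, 52, 64, 66, 76]

25


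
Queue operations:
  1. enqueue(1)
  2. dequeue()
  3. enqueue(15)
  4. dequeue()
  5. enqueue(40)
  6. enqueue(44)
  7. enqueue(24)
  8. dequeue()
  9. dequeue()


enqueue(1) -> [1]
dequeue()->1, []
enqueue(15) -> [15]
dequeue()->15, []
enqueue(40) -> [40]
enqueue(44) -> [40, 44]
enqueue(24) -> [40, 44, 24]
dequeue()->40, [44, 24]
dequeue()->44, [24]

Final queue: [24]


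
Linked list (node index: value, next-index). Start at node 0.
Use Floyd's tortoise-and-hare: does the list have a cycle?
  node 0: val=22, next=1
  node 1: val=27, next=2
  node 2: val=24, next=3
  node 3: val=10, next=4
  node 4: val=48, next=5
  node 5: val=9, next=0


Floyd's tortoise (slow, +1) and hare (fast, +2):
  init: slow=0, fast=0
  step 1: slow=1, fast=2
  step 2: slow=2, fast=4
  step 3: slow=3, fast=0
  step 4: slow=4, fast=2
  step 5: slow=5, fast=4
  step 6: slow=0, fast=0
  slow == fast at node 0: cycle detected

Cycle: yes


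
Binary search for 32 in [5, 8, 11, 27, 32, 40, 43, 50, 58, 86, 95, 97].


Step 1: lo=0, hi=11, mid=5, val=40
Step 2: lo=0, hi=4, mid=2, val=11
Step 3: lo=3, hi=4, mid=3, val=27
Step 4: lo=4, hi=4, mid=4, val=32

Found at index 4


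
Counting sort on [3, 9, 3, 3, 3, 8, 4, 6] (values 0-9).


Input: [3, 9, 3, 3, 3, 8, 4, 6]
Counts: [0, 0, 0, 4, 1, 0, 1, 0, 1, 1]

Sorted: [3, 3, 3, 3, 4, 6, 8, 9]


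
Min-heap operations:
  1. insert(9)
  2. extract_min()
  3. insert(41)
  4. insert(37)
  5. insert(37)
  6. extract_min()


insert(9) -> [9]
extract_min()->9, []
insert(41) -> [41]
insert(37) -> [37, 41]
insert(37) -> [37, 41, 37]
extract_min()->37, [37, 41]

Final heap: [37, 41]


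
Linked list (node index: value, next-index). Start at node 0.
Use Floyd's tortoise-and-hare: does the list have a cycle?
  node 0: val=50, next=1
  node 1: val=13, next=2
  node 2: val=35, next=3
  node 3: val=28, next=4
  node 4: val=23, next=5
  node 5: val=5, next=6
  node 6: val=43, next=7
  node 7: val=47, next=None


Floyd's tortoise (slow, +1) and hare (fast, +2):
  init: slow=0, fast=0
  step 1: slow=1, fast=2
  step 2: slow=2, fast=4
  step 3: slow=3, fast=6
  step 4: fast 6->7->None, no cycle

Cycle: no


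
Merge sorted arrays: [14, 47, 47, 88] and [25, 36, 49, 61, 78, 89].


Take 14 from A
Take 25 from B
Take 36 from B
Take 47 from A
Take 47 from A
Take 49 from B
Take 61 from B
Take 78 from B
Take 88 from A

Merged: [14, 25, 36, 47, 47, 49, 61, 78, 88, 89]


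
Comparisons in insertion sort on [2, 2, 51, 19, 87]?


Algorithm: insertion sort
Input: [2, 2, 51, 19, 87]
Sorted: [2, 2, 19, 51, 87]

5


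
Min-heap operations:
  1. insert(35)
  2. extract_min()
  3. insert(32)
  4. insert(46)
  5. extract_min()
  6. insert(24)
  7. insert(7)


insert(35) -> [35]
extract_min()->35, []
insert(32) -> [32]
insert(46) -> [32, 46]
extract_min()->32, [46]
insert(24) -> [24, 46]
insert(7) -> [7, 46, 24]

Final heap: [7, 46, 24]


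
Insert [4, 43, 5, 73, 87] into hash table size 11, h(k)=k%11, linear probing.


Insert 4: h=4 -> slot 4
Insert 43: h=10 -> slot 10
Insert 5: h=5 -> slot 5
Insert 73: h=7 -> slot 7
Insert 87: h=10, 1 probes -> slot 0

Table: [87, None, None, None, 4, 5, None, 73, None, None, 43]


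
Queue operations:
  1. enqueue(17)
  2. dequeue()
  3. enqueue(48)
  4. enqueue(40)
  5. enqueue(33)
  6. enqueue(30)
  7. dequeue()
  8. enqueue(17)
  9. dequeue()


enqueue(17) -> [17]
dequeue()->17, []
enqueue(48) -> [48]
enqueue(40) -> [48, 40]
enqueue(33) -> [48, 40, 33]
enqueue(30) -> [48, 40, 33, 30]
dequeue()->48, [40, 33, 30]
enqueue(17) -> [40, 33, 30, 17]
dequeue()->40, [33, 30, 17]

Final queue: [33, 30, 17]


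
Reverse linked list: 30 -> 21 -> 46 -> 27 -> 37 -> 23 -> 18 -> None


Step 1: curr=30, set curr.next=prev(None) | reversed so far: 30
Step 2: curr=21, set curr.next=prev(30) | reversed so far: 21 -> 30
Step 3: curr=46, set curr.next=prev(21) | reversed so far: 46 -> 21 -> 30
Step 4: curr=27, set curr.next=prev(46) | reversed so far: 27 -> 46 -> 21 -> 30
Step 5: curr=37, set curr.next=prev(27) | reversed so far: 37 -> 27 -> 46 -> 21 -> 30
Step 6: curr=23, set curr.next=prev(37) | reversed so far: 23 -> 37 -> 27 -> 46 -> 21 -> 30
Step 7: curr=18, set curr.next=prev(23) | reversed so far: 18 -> 23 -> 37 -> 27 -> 46 -> 21 -> 30

18 -> 23 -> 37 -> 27 -> 46 -> 21 -> 30 -> None


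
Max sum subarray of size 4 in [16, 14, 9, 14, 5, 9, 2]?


[0:4]: 53
[1:5]: 42
[2:6]: 37
[3:7]: 30

Max: 53 at [0:4]


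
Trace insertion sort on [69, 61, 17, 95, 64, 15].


Initial: [69, 61, 17, 95, 64, 15]
Insert 61: [61, 69, 17, 95, 64, 15]
Insert 17: [17, 61, 69, 95, 64, 15]
Insert 95: [17, 61, 69, 95, 64, 15]
Insert 64: [17, 61, 64, 69, 95, 15]
Insert 15: [15, 17, 61, 64, 69, 95]

Sorted: [15, 17, 61, 64, 69, 95]


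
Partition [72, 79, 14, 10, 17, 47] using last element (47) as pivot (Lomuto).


Pivot: 47
  14 <= 47: swap -> [14, 79, 72, 10, 17, 47]
  10 <= 47: swap -> [14, 10, 72, 79, 17, 47]
  17 <= 47: swap -> [14, 10, 17, 79, 72, 47]
Place pivot at 3: [14, 10, 17, 47, 72, 79]

Partitioned: [14, 10, 17, 47, 72, 79]


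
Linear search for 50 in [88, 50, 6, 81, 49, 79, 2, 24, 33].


i=0: 88!=50
i=1: 50==50 found!

Found at 1, 2 comps


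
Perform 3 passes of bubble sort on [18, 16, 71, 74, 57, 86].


Initial: [18, 16, 71, 74, 57, 86]
Pass 1: [16, 18, 71, 57, 74, 86] (2 swaps)
Pass 2: [16, 18, 57, 71, 74, 86] (1 swaps)
Pass 3: [16, 18, 57, 71, 74, 86] (0 swaps)

After 3 passes: [16, 18, 57, 71, 74, 86]


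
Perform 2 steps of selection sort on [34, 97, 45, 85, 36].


Initial: [34, 97, 45, 85, 36]
Step 1: min=34 at 0
  Swap: [34, 97, 45, 85, 36]
Step 2: min=36 at 4
  Swap: [34, 36, 45, 85, 97]

After 2 steps: [34, 36, 45, 85, 97]


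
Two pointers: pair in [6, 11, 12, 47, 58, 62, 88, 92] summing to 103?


lo=0(6)+hi=7(92)=98
lo=1(11)+hi=7(92)=103

Yes: 11+92=103


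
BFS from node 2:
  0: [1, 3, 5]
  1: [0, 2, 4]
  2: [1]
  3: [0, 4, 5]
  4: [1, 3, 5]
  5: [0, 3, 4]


Visit 2, enqueue [1]
Visit 1, enqueue [0, 4]
Visit 0, enqueue [3, 5]
Visit 4, enqueue []
Visit 3, enqueue []
Visit 5, enqueue []

BFS order: [2, 1, 0, 4, 3, 5]


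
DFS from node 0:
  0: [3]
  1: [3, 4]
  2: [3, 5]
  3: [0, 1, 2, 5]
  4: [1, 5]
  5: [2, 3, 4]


Visit 0, push [3]
Visit 3, push [5, 2, 1]
Visit 1, push [4]
Visit 4, push [5]
Visit 5, push [2]
Visit 2, push []

DFS order: [0, 3, 1, 4, 5, 2]


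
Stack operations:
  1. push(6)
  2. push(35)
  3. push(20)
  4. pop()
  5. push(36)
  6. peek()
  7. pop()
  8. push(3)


push(6) -> [6]
push(35) -> [6, 35]
push(20) -> [6, 35, 20]
pop()->20, [6, 35]
push(36) -> [6, 35, 36]
peek()->36
pop()->36, [6, 35]
push(3) -> [6, 35, 3]

Final stack: [6, 35, 3]


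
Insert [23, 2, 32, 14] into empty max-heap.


Insert 23: [23]
Insert 2: [23, 2]
Insert 32: [32, 2, 23]
Insert 14: [32, 14, 23, 2]

Final heap: [32, 14, 23, 2]


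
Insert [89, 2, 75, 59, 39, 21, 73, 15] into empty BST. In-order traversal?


Insert 89: root
Insert 2: L from 89
Insert 75: L from 89 -> R from 2
Insert 59: L from 89 -> R from 2 -> L from 75
Insert 39: L from 89 -> R from 2 -> L from 75 -> L from 59
Insert 21: L from 89 -> R from 2 -> L from 75 -> L from 59 -> L from 39
Insert 73: L from 89 -> R from 2 -> L from 75 -> R from 59
Insert 15: L from 89 -> R from 2 -> L from 75 -> L from 59 -> L from 39 -> L from 21

In-order: [2, 15, 21, 39, 59, 73, 75, 89]


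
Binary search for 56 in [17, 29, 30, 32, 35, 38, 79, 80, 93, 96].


Step 1: lo=0, hi=9, mid=4, val=35
Step 2: lo=5, hi=9, mid=7, val=80
Step 3: lo=5, hi=6, mid=5, val=38
Step 4: lo=6, hi=6, mid=6, val=79

Not found


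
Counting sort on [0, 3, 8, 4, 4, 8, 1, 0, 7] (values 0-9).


Input: [0, 3, 8, 4, 4, 8, 1, 0, 7]
Counts: [2, 1, 0, 1, 2, 0, 0, 1, 2, 0]

Sorted: [0, 0, 1, 3, 4, 4, 7, 8, 8]


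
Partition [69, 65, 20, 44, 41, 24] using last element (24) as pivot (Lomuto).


Pivot: 24
  20 <= 24: swap -> [20, 65, 69, 44, 41, 24]
Place pivot at 1: [20, 24, 69, 44, 41, 65]

Partitioned: [20, 24, 69, 44, 41, 65]


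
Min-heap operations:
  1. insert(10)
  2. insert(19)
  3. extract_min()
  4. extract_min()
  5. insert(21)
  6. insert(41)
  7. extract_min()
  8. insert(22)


insert(10) -> [10]
insert(19) -> [10, 19]
extract_min()->10, [19]
extract_min()->19, []
insert(21) -> [21]
insert(41) -> [21, 41]
extract_min()->21, [41]
insert(22) -> [22, 41]

Final heap: [22, 41]


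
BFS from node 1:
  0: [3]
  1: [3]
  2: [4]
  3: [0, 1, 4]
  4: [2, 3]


Visit 1, enqueue [3]
Visit 3, enqueue [0, 4]
Visit 0, enqueue []
Visit 4, enqueue [2]
Visit 2, enqueue []

BFS order: [1, 3, 0, 4, 2]


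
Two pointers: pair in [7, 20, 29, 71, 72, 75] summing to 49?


lo=0(7)+hi=5(75)=82
lo=0(7)+hi=4(72)=79
lo=0(7)+hi=3(71)=78
lo=0(7)+hi=2(29)=36
lo=1(20)+hi=2(29)=49

Yes: 20+29=49


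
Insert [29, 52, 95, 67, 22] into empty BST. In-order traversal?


Insert 29: root
Insert 52: R from 29
Insert 95: R from 29 -> R from 52
Insert 67: R from 29 -> R from 52 -> L from 95
Insert 22: L from 29

In-order: [22, 29, 52, 67, 95]


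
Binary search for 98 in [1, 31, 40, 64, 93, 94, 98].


Step 1: lo=0, hi=6, mid=3, val=64
Step 2: lo=4, hi=6, mid=5, val=94
Step 3: lo=6, hi=6, mid=6, val=98

Found at index 6


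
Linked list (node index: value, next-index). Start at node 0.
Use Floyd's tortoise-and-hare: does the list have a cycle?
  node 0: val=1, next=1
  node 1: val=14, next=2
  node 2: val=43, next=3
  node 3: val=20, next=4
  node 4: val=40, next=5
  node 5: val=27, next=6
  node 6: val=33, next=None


Floyd's tortoise (slow, +1) and hare (fast, +2):
  init: slow=0, fast=0
  step 1: slow=1, fast=2
  step 2: slow=2, fast=4
  step 3: slow=3, fast=6
  step 4: fast -> None, no cycle

Cycle: no


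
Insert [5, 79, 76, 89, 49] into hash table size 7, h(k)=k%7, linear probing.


Insert 5: h=5 -> slot 5
Insert 79: h=2 -> slot 2
Insert 76: h=6 -> slot 6
Insert 89: h=5, 2 probes -> slot 0
Insert 49: h=0, 1 probes -> slot 1

Table: [89, 49, 79, None, None, 5, 76]


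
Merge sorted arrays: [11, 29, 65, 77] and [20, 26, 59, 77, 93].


Take 11 from A
Take 20 from B
Take 26 from B
Take 29 from A
Take 59 from B
Take 65 from A
Take 77 from A

Merged: [11, 20, 26, 29, 59, 65, 77, 77, 93]


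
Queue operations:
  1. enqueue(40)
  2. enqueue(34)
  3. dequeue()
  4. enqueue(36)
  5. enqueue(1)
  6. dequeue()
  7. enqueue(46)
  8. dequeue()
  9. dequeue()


enqueue(40) -> [40]
enqueue(34) -> [40, 34]
dequeue()->40, [34]
enqueue(36) -> [34, 36]
enqueue(1) -> [34, 36, 1]
dequeue()->34, [36, 1]
enqueue(46) -> [36, 1, 46]
dequeue()->36, [1, 46]
dequeue()->1, [46]

Final queue: [46]


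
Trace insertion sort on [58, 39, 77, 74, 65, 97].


Initial: [58, 39, 77, 74, 65, 97]
Insert 39: [39, 58, 77, 74, 65, 97]
Insert 77: [39, 58, 77, 74, 65, 97]
Insert 74: [39, 58, 74, 77, 65, 97]
Insert 65: [39, 58, 65, 74, 77, 97]
Insert 97: [39, 58, 65, 74, 77, 97]

Sorted: [39, 58, 65, 74, 77, 97]


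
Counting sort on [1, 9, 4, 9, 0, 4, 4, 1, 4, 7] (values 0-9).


Input: [1, 9, 4, 9, 0, 4, 4, 1, 4, 7]
Counts: [1, 2, 0, 0, 4, 0, 0, 1, 0, 2]

Sorted: [0, 1, 1, 4, 4, 4, 4, 7, 9, 9]


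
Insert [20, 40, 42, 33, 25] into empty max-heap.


Insert 20: [20]
Insert 40: [40, 20]
Insert 42: [42, 20, 40]
Insert 33: [42, 33, 40, 20]
Insert 25: [42, 33, 40, 20, 25]

Final heap: [42, 33, 40, 20, 25]


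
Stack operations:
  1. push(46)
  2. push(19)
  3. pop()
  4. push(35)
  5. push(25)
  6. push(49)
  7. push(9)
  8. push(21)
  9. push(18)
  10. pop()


push(46) -> [46]
push(19) -> [46, 19]
pop()->19, [46]
push(35) -> [46, 35]
push(25) -> [46, 35, 25]
push(49) -> [46, 35, 25, 49]
push(9) -> [46, 35, 25, 49, 9]
push(21) -> [46, 35, 25, 49, 9, 21]
push(18) -> [46, 35, 25, 49, 9, 21, 18]
pop()->18, [46, 35, 25, 49, 9, 21]

Final stack: [46, 35, 25, 49, 9, 21]


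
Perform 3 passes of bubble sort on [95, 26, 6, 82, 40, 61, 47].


Initial: [95, 26, 6, 82, 40, 61, 47]
Pass 1: [26, 6, 82, 40, 61, 47, 95] (6 swaps)
Pass 2: [6, 26, 40, 61, 47, 82, 95] (4 swaps)
Pass 3: [6, 26, 40, 47, 61, 82, 95] (1 swaps)

After 3 passes: [6, 26, 40, 47, 61, 82, 95]


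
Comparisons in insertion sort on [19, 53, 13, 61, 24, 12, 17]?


Algorithm: insertion sort
Input: [19, 53, 13, 61, 24, 12, 17]
Sorted: [12, 13, 17, 19, 24, 53, 61]

17


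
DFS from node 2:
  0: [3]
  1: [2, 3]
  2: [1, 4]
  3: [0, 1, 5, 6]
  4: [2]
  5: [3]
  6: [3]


Visit 2, push [4, 1]
Visit 1, push [3]
Visit 3, push [6, 5, 0]
Visit 0, push []
Visit 5, push []
Visit 6, push []
Visit 4, push []

DFS order: [2, 1, 3, 0, 5, 6, 4]


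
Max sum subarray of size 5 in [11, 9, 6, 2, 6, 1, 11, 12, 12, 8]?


[0:5]: 34
[1:6]: 24
[2:7]: 26
[3:8]: 32
[4:9]: 42
[5:10]: 44

Max: 44 at [5:10]


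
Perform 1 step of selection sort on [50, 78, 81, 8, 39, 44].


Initial: [50, 78, 81, 8, 39, 44]
Step 1: min=8 at 3
  Swap: [8, 78, 81, 50, 39, 44]

After 1 step: [8, 78, 81, 50, 39, 44]


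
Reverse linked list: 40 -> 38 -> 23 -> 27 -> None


Step 1: curr=40, set curr.next=prev(None) | reversed so far: 40
Step 2: curr=38, set curr.next=prev(40) | reversed so far: 38 -> 40
Step 3: curr=23, set curr.next=prev(38) | reversed so far: 23 -> 38 -> 40
Step 4: curr=27, set curr.next=prev(23) | reversed so far: 27 -> 23 -> 38 -> 40

27 -> 23 -> 38 -> 40 -> None


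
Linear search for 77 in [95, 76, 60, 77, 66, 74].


i=0: 95!=77
i=1: 76!=77
i=2: 60!=77
i=3: 77==77 found!

Found at 3, 4 comps


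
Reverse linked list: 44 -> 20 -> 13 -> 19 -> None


Step 1: curr=44, set curr.next=prev(None) | reversed so far: 44
Step 2: curr=20, set curr.next=prev(44) | reversed so far: 20 -> 44
Step 3: curr=13, set curr.next=prev(20) | reversed so far: 13 -> 20 -> 44
Step 4: curr=19, set curr.next=prev(13) | reversed so far: 19 -> 13 -> 20 -> 44

19 -> 13 -> 20 -> 44 -> None


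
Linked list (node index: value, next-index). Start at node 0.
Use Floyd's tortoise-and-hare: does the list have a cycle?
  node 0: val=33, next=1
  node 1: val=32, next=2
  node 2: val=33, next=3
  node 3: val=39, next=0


Floyd's tortoise (slow, +1) and hare (fast, +2):
  init: slow=0, fast=0
  step 1: slow=1, fast=2
  step 2: slow=2, fast=0
  step 3: slow=3, fast=2
  step 4: slow=0, fast=0
  slow == fast at node 0: cycle detected

Cycle: yes


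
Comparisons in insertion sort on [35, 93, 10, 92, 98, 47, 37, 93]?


Algorithm: insertion sort
Input: [35, 93, 10, 92, 98, 47, 37, 93]
Sorted: [10, 35, 37, 47, 92, 93, 93, 98]

17


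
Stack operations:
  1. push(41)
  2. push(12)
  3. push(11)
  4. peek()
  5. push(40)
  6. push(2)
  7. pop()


push(41) -> [41]
push(12) -> [41, 12]
push(11) -> [41, 12, 11]
peek()->11
push(40) -> [41, 12, 11, 40]
push(2) -> [41, 12, 11, 40, 2]
pop()->2, [41, 12, 11, 40]

Final stack: [41, 12, 11, 40]


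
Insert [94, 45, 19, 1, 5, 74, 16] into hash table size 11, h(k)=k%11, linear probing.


Insert 94: h=6 -> slot 6
Insert 45: h=1 -> slot 1
Insert 19: h=8 -> slot 8
Insert 1: h=1, 1 probes -> slot 2
Insert 5: h=5 -> slot 5
Insert 74: h=8, 1 probes -> slot 9
Insert 16: h=5, 2 probes -> slot 7

Table: [None, 45, 1, None, None, 5, 94, 16, 19, 74, None]


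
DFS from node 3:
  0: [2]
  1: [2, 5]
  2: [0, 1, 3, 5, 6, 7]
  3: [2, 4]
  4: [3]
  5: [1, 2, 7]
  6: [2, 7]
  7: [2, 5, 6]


Visit 3, push [4, 2]
Visit 2, push [7, 6, 5, 1, 0]
Visit 0, push []
Visit 1, push [5]
Visit 5, push [7]
Visit 7, push [6]
Visit 6, push []
Visit 4, push []

DFS order: [3, 2, 0, 1, 5, 7, 6, 4]


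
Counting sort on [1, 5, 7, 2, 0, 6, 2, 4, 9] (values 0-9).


Input: [1, 5, 7, 2, 0, 6, 2, 4, 9]
Counts: [1, 1, 2, 0, 1, 1, 1, 1, 0, 1]

Sorted: [0, 1, 2, 2, 4, 5, 6, 7, 9]


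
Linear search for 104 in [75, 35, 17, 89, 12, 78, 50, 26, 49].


i=0: 75!=104
i=1: 35!=104
i=2: 17!=104
i=3: 89!=104
i=4: 12!=104
i=5: 78!=104
i=6: 50!=104
i=7: 26!=104
i=8: 49!=104

Not found, 9 comps


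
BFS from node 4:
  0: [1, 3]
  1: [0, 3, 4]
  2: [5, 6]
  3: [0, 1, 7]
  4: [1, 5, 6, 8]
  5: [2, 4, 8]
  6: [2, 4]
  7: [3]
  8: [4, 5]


Visit 4, enqueue [1, 5, 6, 8]
Visit 1, enqueue [0, 3]
Visit 5, enqueue [2]
Visit 6, enqueue []
Visit 8, enqueue []
Visit 0, enqueue []
Visit 3, enqueue [7]
Visit 2, enqueue []
Visit 7, enqueue []

BFS order: [4, 1, 5, 6, 8, 0, 3, 2, 7]


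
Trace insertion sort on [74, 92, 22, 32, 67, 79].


Initial: [74, 92, 22, 32, 67, 79]
Insert 92: [74, 92, 22, 32, 67, 79]
Insert 22: [22, 74, 92, 32, 67, 79]
Insert 32: [22, 32, 74, 92, 67, 79]
Insert 67: [22, 32, 67, 74, 92, 79]
Insert 79: [22, 32, 67, 74, 79, 92]

Sorted: [22, 32, 67, 74, 79, 92]


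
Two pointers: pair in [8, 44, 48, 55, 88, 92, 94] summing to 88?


lo=0(8)+hi=6(94)=102
lo=0(8)+hi=5(92)=100
lo=0(8)+hi=4(88)=96
lo=0(8)+hi=3(55)=63
lo=1(44)+hi=3(55)=99
lo=1(44)+hi=2(48)=92

No pair found


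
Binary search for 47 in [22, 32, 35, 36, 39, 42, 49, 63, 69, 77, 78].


Step 1: lo=0, hi=10, mid=5, val=42
Step 2: lo=6, hi=10, mid=8, val=69
Step 3: lo=6, hi=7, mid=6, val=49

Not found


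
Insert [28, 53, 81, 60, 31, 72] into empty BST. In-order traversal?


Insert 28: root
Insert 53: R from 28
Insert 81: R from 28 -> R from 53
Insert 60: R from 28 -> R from 53 -> L from 81
Insert 31: R from 28 -> L from 53
Insert 72: R from 28 -> R from 53 -> L from 81 -> R from 60

In-order: [28, 31, 53, 60, 72, 81]


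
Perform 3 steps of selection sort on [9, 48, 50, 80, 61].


Initial: [9, 48, 50, 80, 61]
Step 1: min=9 at 0
  Swap: [9, 48, 50, 80, 61]
Step 2: min=48 at 1
  Swap: [9, 48, 50, 80, 61]
Step 3: min=50 at 2
  Swap: [9, 48, 50, 80, 61]

After 3 steps: [9, 48, 50, 80, 61]


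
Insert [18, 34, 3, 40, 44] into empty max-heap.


Insert 18: [18]
Insert 34: [34, 18]
Insert 3: [34, 18, 3]
Insert 40: [40, 34, 3, 18]
Insert 44: [44, 40, 3, 18, 34]

Final heap: [44, 40, 3, 18, 34]


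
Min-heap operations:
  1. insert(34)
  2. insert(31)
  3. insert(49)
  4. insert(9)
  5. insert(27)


insert(34) -> [34]
insert(31) -> [31, 34]
insert(49) -> [31, 34, 49]
insert(9) -> [9, 31, 49, 34]
insert(27) -> [9, 27, 49, 34, 31]

Final heap: [9, 27, 49, 34, 31]


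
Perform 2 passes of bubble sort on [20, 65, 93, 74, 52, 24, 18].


Initial: [20, 65, 93, 74, 52, 24, 18]
Pass 1: [20, 65, 74, 52, 24, 18, 93] (4 swaps)
Pass 2: [20, 65, 52, 24, 18, 74, 93] (3 swaps)

After 2 passes: [20, 65, 52, 24, 18, 74, 93]


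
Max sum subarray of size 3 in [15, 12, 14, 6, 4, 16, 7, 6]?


[0:3]: 41
[1:4]: 32
[2:5]: 24
[3:6]: 26
[4:7]: 27
[5:8]: 29

Max: 41 at [0:3]


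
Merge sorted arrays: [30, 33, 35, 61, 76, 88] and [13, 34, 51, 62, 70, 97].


Take 13 from B
Take 30 from A
Take 33 from A
Take 34 from B
Take 35 from A
Take 51 from B
Take 61 from A
Take 62 from B
Take 70 from B
Take 76 from A
Take 88 from A

Merged: [13, 30, 33, 34, 35, 51, 61, 62, 70, 76, 88, 97]


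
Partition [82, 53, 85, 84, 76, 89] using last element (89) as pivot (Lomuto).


Pivot: 89
  82 <= 89: advance i (no swap)
  53 <= 89: advance i (no swap)
  85 <= 89: advance i (no swap)
  84 <= 89: advance i (no swap)
  76 <= 89: advance i (no swap)
Place pivot at 5: [82, 53, 85, 84, 76, 89]

Partitioned: [82, 53, 85, 84, 76, 89]


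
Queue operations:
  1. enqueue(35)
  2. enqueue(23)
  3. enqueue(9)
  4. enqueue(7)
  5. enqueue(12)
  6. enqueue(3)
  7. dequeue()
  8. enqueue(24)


enqueue(35) -> [35]
enqueue(23) -> [35, 23]
enqueue(9) -> [35, 23, 9]
enqueue(7) -> [35, 23, 9, 7]
enqueue(12) -> [35, 23, 9, 7, 12]
enqueue(3) -> [35, 23, 9, 7, 12, 3]
dequeue()->35, [23, 9, 7, 12, 3]
enqueue(24) -> [23, 9, 7, 12, 3, 24]

Final queue: [23, 9, 7, 12, 3, 24]


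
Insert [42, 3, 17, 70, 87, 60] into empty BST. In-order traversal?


Insert 42: root
Insert 3: L from 42
Insert 17: L from 42 -> R from 3
Insert 70: R from 42
Insert 87: R from 42 -> R from 70
Insert 60: R from 42 -> L from 70

In-order: [3, 17, 42, 60, 70, 87]


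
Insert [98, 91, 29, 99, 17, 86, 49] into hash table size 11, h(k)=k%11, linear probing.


Insert 98: h=10 -> slot 10
Insert 91: h=3 -> slot 3
Insert 29: h=7 -> slot 7
Insert 99: h=0 -> slot 0
Insert 17: h=6 -> slot 6
Insert 86: h=9 -> slot 9
Insert 49: h=5 -> slot 5

Table: [99, None, None, 91, None, 49, 17, 29, None, 86, 98]


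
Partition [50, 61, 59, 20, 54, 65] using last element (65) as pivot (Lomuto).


Pivot: 65
  50 <= 65: advance i (no swap)
  61 <= 65: advance i (no swap)
  59 <= 65: advance i (no swap)
  20 <= 65: advance i (no swap)
  54 <= 65: advance i (no swap)
Place pivot at 5: [50, 61, 59, 20, 54, 65]

Partitioned: [50, 61, 59, 20, 54, 65]


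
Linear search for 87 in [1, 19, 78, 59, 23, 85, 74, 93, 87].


i=0: 1!=87
i=1: 19!=87
i=2: 78!=87
i=3: 59!=87
i=4: 23!=87
i=5: 85!=87
i=6: 74!=87
i=7: 93!=87
i=8: 87==87 found!

Found at 8, 9 comps


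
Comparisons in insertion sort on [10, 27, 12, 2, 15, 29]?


Algorithm: insertion sort
Input: [10, 27, 12, 2, 15, 29]
Sorted: [2, 10, 12, 15, 27, 29]

9


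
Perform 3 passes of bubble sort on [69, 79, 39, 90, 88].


Initial: [69, 79, 39, 90, 88]
Pass 1: [69, 39, 79, 88, 90] (2 swaps)
Pass 2: [39, 69, 79, 88, 90] (1 swaps)
Pass 3: [39, 69, 79, 88, 90] (0 swaps)

After 3 passes: [39, 69, 79, 88, 90]


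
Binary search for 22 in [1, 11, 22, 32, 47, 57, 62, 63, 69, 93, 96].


Step 1: lo=0, hi=10, mid=5, val=57
Step 2: lo=0, hi=4, mid=2, val=22

Found at index 2


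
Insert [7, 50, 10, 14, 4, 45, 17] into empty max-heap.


Insert 7: [7]
Insert 50: [50, 7]
Insert 10: [50, 7, 10]
Insert 14: [50, 14, 10, 7]
Insert 4: [50, 14, 10, 7, 4]
Insert 45: [50, 14, 45, 7, 4, 10]
Insert 17: [50, 14, 45, 7, 4, 10, 17]

Final heap: [50, 14, 45, 7, 4, 10, 17]
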